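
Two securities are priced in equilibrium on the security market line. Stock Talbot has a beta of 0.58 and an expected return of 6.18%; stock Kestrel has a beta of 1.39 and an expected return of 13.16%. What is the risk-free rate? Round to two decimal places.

1.18%

Both satisfy E(R) = R_f + β·MRP, so the slope of the SML is
MRP = (13.16% − 6.18%) / (1.39 − 0.58) = 6.98% / 0.81 = 8.6173%
R_f = E(R_Talbot) − β_Talbot·MRP = 6.18% − 0.58 × 8.6173% = 1.1820%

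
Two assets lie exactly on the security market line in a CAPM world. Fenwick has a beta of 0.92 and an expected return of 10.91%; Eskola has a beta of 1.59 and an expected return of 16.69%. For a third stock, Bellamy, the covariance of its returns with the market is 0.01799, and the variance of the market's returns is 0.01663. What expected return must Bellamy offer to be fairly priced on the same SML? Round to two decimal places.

MRP = (16.69% − 10.91%) / (1.59 − 0.92) = 8.6269%
R_f = 10.91% − 0.92 × 8.6269% = 2.9733%
β_Bellamy = Cov / Var(R_m) = 0.01799 / 0.01663 = 1.0818
E(R_Bellamy) = R_f + β × MRP = 2.9733% + 1.0818 × 8.6269% = 12.31%

12.31%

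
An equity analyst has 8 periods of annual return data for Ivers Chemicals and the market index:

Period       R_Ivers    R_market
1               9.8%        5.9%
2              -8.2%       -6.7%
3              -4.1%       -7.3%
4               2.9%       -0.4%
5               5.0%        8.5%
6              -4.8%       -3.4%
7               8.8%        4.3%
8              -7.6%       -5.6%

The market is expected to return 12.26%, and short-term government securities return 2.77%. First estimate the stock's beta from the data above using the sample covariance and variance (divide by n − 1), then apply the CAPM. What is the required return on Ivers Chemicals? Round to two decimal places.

12.90%

Mean R_i = (9.8 − 8.2 − 4.1 + 2.9 + 5.0 − 4.8 + 8.8 − 7.6) / 8 = 0.2250%
Mean R_m = (5.9 − 6.7 − 7.3 − 0.4 + 8.5 − 3.4 + 4.3 − 5.6) / 8 = -0.5875%
Σ(R_i − R̄_i)(R_m − R̄_m) = 281.8075  ⇒  Cov = 281.8075 / 7 = 40.2582
Σ(R_m − R̄_m)² = 264.0488  ⇒  Var(R_m) = 264.0488 / 7 = 37.7213
β = Cov / Var(R_m) = 40.2582 / 37.7213 = 1.0673
MRP = 12.26% − 2.77% = 9.49%
E(R) = R_f + β × MRP = 2.77% + 1.0673 × 9.49% = 12.90%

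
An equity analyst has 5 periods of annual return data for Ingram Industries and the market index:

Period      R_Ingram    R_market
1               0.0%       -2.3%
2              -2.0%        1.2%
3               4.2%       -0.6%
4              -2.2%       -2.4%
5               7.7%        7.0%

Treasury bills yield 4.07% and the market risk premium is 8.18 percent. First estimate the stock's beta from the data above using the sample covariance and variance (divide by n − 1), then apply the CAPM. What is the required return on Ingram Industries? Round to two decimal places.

Mean R_i = (0.0 − 2.0 + 4.2 − 2.2 + 7.7) / 5 = 1.5400%
Mean R_m = (-2.3 + 1.2 − 0.6 − 2.4 + 7.0) / 5 = 0.5800%
Σ(R_i − R̄_i)(R_m − R̄_m) = 49.7940  ⇒  Cov = 49.7940 / 4 = 12.4485
Σ(R_m − R̄_m)² = 60.1680  ⇒  Var(R_m) = 60.1680 / 4 = 15.0420
β = Cov / Var(R_m) = 12.4485 / 15.0420 = 0.8276
E(R) = R_f + β × MRP = 4.07% + 0.8276 × 8.18% = 10.84%

10.84%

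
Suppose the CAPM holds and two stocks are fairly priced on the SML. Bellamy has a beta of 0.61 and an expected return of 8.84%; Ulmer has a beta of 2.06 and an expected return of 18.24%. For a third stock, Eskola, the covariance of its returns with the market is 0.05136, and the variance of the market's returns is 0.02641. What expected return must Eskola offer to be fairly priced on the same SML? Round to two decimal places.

MRP = (18.24% − 8.84%) / (2.06 − 0.61) = 6.4828%
R_f = 8.84% − 0.61 × 6.4828% = 4.8855%
β_Eskola = Cov / Var(R_m) = 0.05136 / 0.02641 = 1.9447
E(R_Eskola) = R_f + β × MRP = 4.8855% + 1.9447 × 6.4828% = 17.49%

17.49%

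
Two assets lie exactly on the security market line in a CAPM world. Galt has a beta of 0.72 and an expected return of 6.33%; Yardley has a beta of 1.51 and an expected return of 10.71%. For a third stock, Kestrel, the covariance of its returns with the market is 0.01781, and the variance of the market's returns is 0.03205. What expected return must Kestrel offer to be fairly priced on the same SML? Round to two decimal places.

5.42%

MRP = (10.71% − 6.33%) / (1.51 − 0.72) = 5.5443%
R_f = 6.33% − 0.72 × 5.5443% = 2.3381%
β_Kestrel = Cov / Var(R_m) = 0.01781 / 0.03205 = 0.5557
E(R_Kestrel) = R_f + β × MRP = 2.3381% + 0.5557 × 5.5443% = 5.42%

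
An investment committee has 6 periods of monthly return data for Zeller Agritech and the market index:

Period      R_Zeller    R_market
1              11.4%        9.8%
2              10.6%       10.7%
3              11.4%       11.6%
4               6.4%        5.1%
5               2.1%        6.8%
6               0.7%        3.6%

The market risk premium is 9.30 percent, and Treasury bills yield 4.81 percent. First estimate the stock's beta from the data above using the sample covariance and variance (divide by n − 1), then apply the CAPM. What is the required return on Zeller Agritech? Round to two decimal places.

Mean R_i = (11.4 + 10.6 + 11.4 + 6.4 + 2.1 + 0.7) / 6 = 7.1000%
Mean R_m = (9.8 + 10.7 + 11.6 + 5.1 + 6.8 + 3.6) / 6 = 7.9333%
Σ(R_i − R̄_i)(R_m − R̄_m) = 68.8600  ⇒  Cov = 68.8600 / 5 = 13.7720
Σ(R_m − R̄_m)² = 52.6733  ⇒  Var(R_m) = 52.6733 / 5 = 10.5347
β = Cov / Var(R_m) = 13.7720 / 10.5347 = 1.3073
E(R) = R_f + β × MRP = 4.81% + 1.3073 × 9.30% = 16.97%

16.97%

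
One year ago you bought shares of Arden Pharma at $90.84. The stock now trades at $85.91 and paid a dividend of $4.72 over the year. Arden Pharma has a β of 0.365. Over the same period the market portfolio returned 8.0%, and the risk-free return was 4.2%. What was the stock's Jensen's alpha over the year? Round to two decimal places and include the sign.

-5.82%

Realised HPR = (P1 + D1 − P0) / P0 = (85.91 + 4.72 − 90.84) / 90.84 = -0.21 / 90.84 = -0.2312%
MRP = 8.0% − 4.2% = 3.80%
CAPM required = R_f + β·MRP = 4.2% + 0.365 × 3.8% = 5.5870%
α = realised − required = -0.2312% − 5.5870% = -5.82%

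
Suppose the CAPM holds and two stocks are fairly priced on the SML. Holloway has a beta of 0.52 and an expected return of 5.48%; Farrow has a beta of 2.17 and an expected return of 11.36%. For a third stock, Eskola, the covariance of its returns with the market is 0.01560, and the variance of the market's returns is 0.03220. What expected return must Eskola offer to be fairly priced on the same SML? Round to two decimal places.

5.35%

MRP = (11.36% − 5.48%) / (2.17 − 0.52) = 3.5636%
R_f = 5.48% − 0.52 × 3.5636% = 3.6269%
β_Eskola = Cov / Var(R_m) = 0.01560 / 0.03220 = 0.4845
E(R_Eskola) = R_f + β × MRP = 3.6269% + 0.4845 × 3.5636% = 5.35%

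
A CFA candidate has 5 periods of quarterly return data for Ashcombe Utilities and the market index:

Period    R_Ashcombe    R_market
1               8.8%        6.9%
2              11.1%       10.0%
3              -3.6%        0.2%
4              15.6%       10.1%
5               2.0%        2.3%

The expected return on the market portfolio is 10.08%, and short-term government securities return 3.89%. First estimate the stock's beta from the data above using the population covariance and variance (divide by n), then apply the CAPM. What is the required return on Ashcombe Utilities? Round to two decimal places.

14.08%

Mean R_i = (8.8 + 11.1 − 3.6 + 15.6 + 2.0) / 5 = 6.7800%
Mean R_m = (6.9 + 10.0 + 0.2 + 10.1 + 2.3) / 5 = 5.9000%
Σ(R_i − R̄_i)(R_m − R̄_m) = 133.1500  ⇒  Cov = 133.1500 / 5 = 26.6300
Σ(R_m − R̄_m)² = 80.9000  ⇒  Var(R_m) = 80.9000 / 5 = 16.1800
β = Cov / Var(R_m) = 26.6300 / 16.1800 = 1.6459
MRP = 10.08% − 3.89% = 6.19%
E(R) = R_f + β × MRP = 3.89% + 1.6459 × 6.19% = 14.08%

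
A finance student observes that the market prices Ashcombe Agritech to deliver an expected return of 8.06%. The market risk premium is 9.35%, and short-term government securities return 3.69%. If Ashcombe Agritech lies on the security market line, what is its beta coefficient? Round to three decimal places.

0.467

β = (E(R) − R_f) / MRP = (8.06% − 3.69%) / 9.35% = 4.37% / 9.35% = 0.467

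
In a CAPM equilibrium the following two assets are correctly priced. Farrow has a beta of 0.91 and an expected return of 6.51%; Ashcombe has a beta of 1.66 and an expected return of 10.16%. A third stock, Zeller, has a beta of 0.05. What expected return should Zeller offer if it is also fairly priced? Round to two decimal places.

2.32%

MRP (SML slope) = (10.16% − 6.51%) / (1.66 − 0.91) = 3.65% / 0.75 = 4.8667%
R_f (intercept) = 6.51% − 0.91 × 4.8667% = 2.0813%
E(R_Zeller) = R_f + β × MRP = 2.0813% + 0.05 × 4.8667% = 2.32%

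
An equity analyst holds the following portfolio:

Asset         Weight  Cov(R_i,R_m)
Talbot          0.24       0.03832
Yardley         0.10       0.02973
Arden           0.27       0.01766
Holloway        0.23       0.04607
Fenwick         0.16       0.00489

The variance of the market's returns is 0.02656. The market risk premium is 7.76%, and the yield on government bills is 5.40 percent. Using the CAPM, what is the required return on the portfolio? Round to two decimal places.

β_Talbot = 0.03832 / 0.02656 = 1.4428
β_Yardley = 0.02973 / 0.02656 = 1.1194
β_Arden = 0.01766 / 0.02656 = 0.6649
β_Holloway = 0.04607 / 0.02656 = 1.7346
β_Fenwick = 0.00489 / 0.02656 = 0.1841
β_P = Σ w_i β_i = 0.24×1.4428 + 0.10×1.1194 + 0.27×0.6649 + 0.23×1.7346 + 0.16×0.1841 = 1.0661
E(R_P) = R_f + β_P × MRP = 5.40% + 1.0661 × 7.76% = 13.67%

13.67%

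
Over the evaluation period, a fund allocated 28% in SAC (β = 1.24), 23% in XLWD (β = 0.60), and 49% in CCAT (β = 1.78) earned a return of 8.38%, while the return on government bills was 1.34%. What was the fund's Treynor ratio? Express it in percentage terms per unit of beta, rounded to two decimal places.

5.19%

β_P = 0.28×1.24 + 0.23×0.60 + 0.49×1.78 = 1.3574
Treynor = (R_P − R_f) / β_P = (8.38% − 1.34%) / 1.3574 = 7.04% / 1.3574 = 5.19%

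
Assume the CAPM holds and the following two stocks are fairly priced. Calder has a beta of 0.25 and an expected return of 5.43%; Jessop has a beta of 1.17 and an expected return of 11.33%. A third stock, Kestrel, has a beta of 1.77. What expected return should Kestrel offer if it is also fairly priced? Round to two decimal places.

15.18%

MRP (SML slope) = (11.33% − 5.43%) / (1.17 − 0.25) = 5.90% / 0.92 = 6.4130%
R_f (intercept) = 5.43% − 0.25 × 6.4130% = 3.8268%
E(R_Kestrel) = R_f + β × MRP = 3.8268% + 1.77 × 6.4130% = 15.18%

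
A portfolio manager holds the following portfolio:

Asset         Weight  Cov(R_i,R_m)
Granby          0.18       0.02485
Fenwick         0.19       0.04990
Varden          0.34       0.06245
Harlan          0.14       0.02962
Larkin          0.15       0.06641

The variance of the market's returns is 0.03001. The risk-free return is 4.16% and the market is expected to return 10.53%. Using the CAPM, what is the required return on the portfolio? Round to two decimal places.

β_Granby = 0.02485 / 0.03001 = 0.8281
β_Fenwick = 0.04990 / 0.03001 = 1.6628
β_Varden = 0.06245 / 0.03001 = 2.0810
β_Harlan = 0.02962 / 0.03001 = 0.9870
β_Larkin = 0.06641 / 0.03001 = 2.2129
β_P = Σ w_i β_i = 0.18×0.8281 + 0.19×1.6628 + 0.34×2.0810 + 0.14×0.9870 + 0.15×2.2129 = 1.6426
MRP = 10.53% − 4.16% = 6.37%
E(R_P) = R_f + β_P × MRP = 4.16% + 1.6426 × 6.37% = 14.62%

14.62%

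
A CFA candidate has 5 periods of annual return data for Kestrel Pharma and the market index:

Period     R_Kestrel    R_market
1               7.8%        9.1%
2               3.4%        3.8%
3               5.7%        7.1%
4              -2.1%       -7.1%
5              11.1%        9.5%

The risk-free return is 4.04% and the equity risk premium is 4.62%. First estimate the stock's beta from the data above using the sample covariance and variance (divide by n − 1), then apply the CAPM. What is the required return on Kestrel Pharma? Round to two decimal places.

7.20%

Mean R_i = (7.8 + 3.4 + 5.7 − 2.1 + 11.1) / 5 = 5.1800%
Mean R_m = (9.1 + 3.8 + 7.1 − 7.1 + 9.5) / 5 = 4.4800%
Σ(R_i − R̄_i)(R_m − R̄_m) = 128.6980  ⇒  Cov = 128.6980 / 4 = 32.1745
Σ(R_m − R̄_m)² = 187.9680  ⇒  Var(R_m) = 187.9680 / 4 = 46.9920
β = Cov / Var(R_m) = 32.1745 / 46.9920 = 0.6847
E(R) = R_f + β × MRP = 4.04% + 0.6847 × 4.62% = 7.20%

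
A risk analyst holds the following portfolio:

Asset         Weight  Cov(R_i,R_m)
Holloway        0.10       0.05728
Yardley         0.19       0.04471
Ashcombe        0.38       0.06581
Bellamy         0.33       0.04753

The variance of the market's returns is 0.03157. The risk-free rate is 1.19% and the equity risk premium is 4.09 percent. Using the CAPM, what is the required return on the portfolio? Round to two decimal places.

8.30%

β_Holloway = 0.05728 / 0.03157 = 1.8144
β_Yardley = 0.04471 / 0.03157 = 1.4162
β_Ashcombe = 0.06581 / 0.03157 = 2.0846
β_Bellamy = 0.04753 / 0.03157 = 1.5055
β_P = Σ w_i β_i = 0.10×1.8144 + 0.19×1.4162 + 0.38×2.0846 + 0.33×1.5055 = 1.7395
E(R_P) = R_f + β_P × MRP = 1.19% + 1.7395 × 4.09% = 8.30%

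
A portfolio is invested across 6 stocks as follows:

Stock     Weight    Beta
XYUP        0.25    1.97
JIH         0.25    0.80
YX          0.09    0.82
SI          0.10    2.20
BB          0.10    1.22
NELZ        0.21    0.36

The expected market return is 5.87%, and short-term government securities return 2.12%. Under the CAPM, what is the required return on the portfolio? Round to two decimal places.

β_P = Σ w_i β_i = 0.25×1.97 + 0.25×0.80 + 0.09×0.82 + 0.10×2.20 + 0.10×1.22 + 0.21×0.36 = 1.1839
MRP = 5.87% − 2.12% = 3.75%
E(R_P) = R_f + β_P × MRP = 2.12% + 1.1839 × 3.75% = 6.56%

6.56%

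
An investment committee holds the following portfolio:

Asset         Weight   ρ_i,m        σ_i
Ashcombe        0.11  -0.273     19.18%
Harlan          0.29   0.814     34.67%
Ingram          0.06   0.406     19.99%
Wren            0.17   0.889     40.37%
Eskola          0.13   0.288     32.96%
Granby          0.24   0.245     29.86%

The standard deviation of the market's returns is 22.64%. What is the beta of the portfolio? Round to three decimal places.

β_Ashcombe = -0.273 × 19.18% / 22.64% = -0.2313
β_Harlan = 0.814 × 34.67% / 22.64% = 1.2465
β_Ingram = 0.406 × 19.99% / 22.64% = 0.3585
β_Wren = 0.889 × 40.37% / 22.64% = 1.5852
β_Eskola = 0.288 × 32.96% / 22.64% = 0.4193
β_Granby = 0.245 × 29.86% / 22.64% = 0.3231
β_P = Σ w_i β_i = 0.11×-0.2313 + 0.29×1.2465 + 0.06×0.3585 + 0.17×1.5852 + 0.13×0.4193 + 0.24×0.3231 = 0.7591

0.759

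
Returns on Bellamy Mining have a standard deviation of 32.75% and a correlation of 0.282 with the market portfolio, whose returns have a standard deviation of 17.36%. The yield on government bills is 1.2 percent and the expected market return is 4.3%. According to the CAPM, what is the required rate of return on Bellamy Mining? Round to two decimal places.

2.85%

β = ρ × σ_i / σ_m = 0.282 × 32.75% / 17.36% = 0.5320
MRP = 4.3% − 1.2% = 3.10%
E(R) = 1.2% + 0.5320 × 3.1% = 2.85%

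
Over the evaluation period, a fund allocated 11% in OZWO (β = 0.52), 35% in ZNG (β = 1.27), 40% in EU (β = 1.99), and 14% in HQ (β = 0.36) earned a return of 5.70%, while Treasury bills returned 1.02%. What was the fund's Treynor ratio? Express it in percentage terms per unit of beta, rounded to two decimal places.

β_P = 0.11×0.52 + 0.35×1.27 + 0.40×1.99 + 0.14×0.36 = 1.3481
Treynor = (R_P − R_f) / β_P = (5.70% − 1.02%) / 1.3481 = 4.68% / 1.3481 = 3.47%

3.47%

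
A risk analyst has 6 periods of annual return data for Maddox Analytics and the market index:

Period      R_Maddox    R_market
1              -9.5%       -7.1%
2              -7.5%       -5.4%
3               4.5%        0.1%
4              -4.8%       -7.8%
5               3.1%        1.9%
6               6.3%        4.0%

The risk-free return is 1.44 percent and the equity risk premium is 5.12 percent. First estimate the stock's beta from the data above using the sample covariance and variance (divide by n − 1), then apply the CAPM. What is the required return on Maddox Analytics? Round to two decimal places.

7.87%

Mean R_i = (-9.5 − 7.5 + 4.5 − 4.8 + 3.1 + 6.3) / 6 = -1.3167%
Mean R_m = (-7.1 − 5.4 + 0.1 − 7.8 + 1.9 + 4.0) / 6 = -2.3833%
Σ(R_i − R̄_i)(R_m − R̄_m) = 158.1017  ⇒  Cov = 158.1017 / 5 = 31.6203
Σ(R_m − R̄_m)² = 125.9483  ⇒  Var(R_m) = 125.9483 / 5 = 25.1897
β = Cov / Var(R_m) = 31.6203 / 25.1897 = 1.2553
E(R) = R_f + β × MRP = 1.44% + 1.2553 × 5.12% = 7.87%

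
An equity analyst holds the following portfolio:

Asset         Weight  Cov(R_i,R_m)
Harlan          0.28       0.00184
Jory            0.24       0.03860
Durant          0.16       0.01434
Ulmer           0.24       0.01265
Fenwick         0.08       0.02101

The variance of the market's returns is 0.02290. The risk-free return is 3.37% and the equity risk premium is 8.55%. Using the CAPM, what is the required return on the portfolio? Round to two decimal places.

β_Harlan = 0.00184 / 0.02290 = 0.0803
β_Jory = 0.03860 / 0.02290 = 1.6856
β_Durant = 0.01434 / 0.02290 = 0.6262
β_Ulmer = 0.01265 / 0.02290 = 0.5524
β_Fenwick = 0.02101 / 0.02290 = 0.9175
β_P = Σ w_i β_i = 0.28×0.0803 + 0.24×1.6856 + 0.16×0.6262 + 0.24×0.5524 + 0.08×0.9175 = 0.7332
E(R_P) = R_f + β_P × MRP = 3.37% + 0.7332 × 8.55% = 9.64%

9.64%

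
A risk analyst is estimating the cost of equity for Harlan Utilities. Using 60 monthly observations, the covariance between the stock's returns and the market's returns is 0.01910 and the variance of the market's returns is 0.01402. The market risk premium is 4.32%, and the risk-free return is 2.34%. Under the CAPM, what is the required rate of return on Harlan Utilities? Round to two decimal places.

8.23%

β = Cov(R_i, R_m) / Var(R_m) = 0.01910 / 0.01402 = 1.3623
E(R) = R_f + β × MRP = 2.34% + 1.3623 × 4.32% = 8.23%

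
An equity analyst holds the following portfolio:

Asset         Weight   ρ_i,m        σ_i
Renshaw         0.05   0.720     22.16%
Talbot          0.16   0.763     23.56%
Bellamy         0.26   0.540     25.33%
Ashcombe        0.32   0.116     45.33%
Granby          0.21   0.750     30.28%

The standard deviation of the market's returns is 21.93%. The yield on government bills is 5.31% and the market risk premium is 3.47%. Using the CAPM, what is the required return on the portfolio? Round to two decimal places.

7.47%

β_Renshaw = 0.720 × 22.16% / 21.93% = 0.7276
β_Talbot = 0.763 × 23.56% / 21.93% = 0.8197
β_Bellamy = 0.540 × 25.33% / 21.93% = 0.6237
β_Ashcombe = 0.116 × 45.33% / 21.93% = 0.2398
β_Granby = 0.750 × 30.28% / 21.93% = 1.0356
β_P = Σ w_i β_i = 0.05×0.7276 + 0.16×0.8197 + 0.26×0.6237 + 0.32×0.2398 + 0.21×1.0356 = 0.6239
E(R_P) = R_f + β_P × MRP = 5.31% + 0.6239 × 3.47% = 7.47%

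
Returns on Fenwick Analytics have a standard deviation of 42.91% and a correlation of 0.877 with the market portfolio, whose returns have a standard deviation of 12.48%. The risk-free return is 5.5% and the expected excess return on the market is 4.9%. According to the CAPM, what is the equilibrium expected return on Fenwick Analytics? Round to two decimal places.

β = ρ × σ_i / σ_m = 0.877 × 42.91% / 12.48% = 3.0154
E(R) = 5.5% + 3.0154 × 4.9% = 20.28%

20.28%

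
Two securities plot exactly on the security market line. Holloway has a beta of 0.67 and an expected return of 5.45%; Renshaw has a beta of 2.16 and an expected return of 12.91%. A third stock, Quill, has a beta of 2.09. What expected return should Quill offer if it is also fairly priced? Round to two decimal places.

MRP (SML slope) = (12.91% − 5.45%) / (2.16 − 0.67) = 7.46% / 1.49 = 5.0067%
R_f (intercept) = 5.45% − 0.67 × 5.0067% = 2.0955%
E(R_Quill) = R_f + β × MRP = 2.0955% + 2.09 × 5.0067% = 12.56%

12.56%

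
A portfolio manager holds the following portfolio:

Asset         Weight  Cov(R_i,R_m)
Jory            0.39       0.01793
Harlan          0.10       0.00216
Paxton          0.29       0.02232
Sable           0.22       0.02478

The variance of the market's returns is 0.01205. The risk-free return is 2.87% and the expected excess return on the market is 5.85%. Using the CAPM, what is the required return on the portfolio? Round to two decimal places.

12.16%

β_Jory = 0.01793 / 0.01205 = 1.4880
β_Harlan = 0.00216 / 0.01205 = 0.1793
β_Paxton = 0.02232 / 0.01205 = 1.8523
β_Sable = 0.02478 / 0.01205 = 2.0564
β_P = Σ w_i β_i = 0.39×1.4880 + 0.10×0.1793 + 0.29×1.8523 + 0.22×2.0564 = 1.5878
E(R_P) = R_f + β_P × MRP = 2.87% + 1.5878 × 5.85% = 12.16%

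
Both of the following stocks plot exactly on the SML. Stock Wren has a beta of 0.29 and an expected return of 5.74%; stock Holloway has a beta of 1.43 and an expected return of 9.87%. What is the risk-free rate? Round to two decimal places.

4.69%

Both satisfy E(R) = R_f + β·MRP, so the slope of the SML is
MRP = (9.87% − 5.74%) / (1.43 − 0.29) = 4.13% / 1.14 = 3.6228%
R_f = E(R_Wren) − β_Wren·MRP = 5.74% − 0.29 × 3.6228% = 4.6894%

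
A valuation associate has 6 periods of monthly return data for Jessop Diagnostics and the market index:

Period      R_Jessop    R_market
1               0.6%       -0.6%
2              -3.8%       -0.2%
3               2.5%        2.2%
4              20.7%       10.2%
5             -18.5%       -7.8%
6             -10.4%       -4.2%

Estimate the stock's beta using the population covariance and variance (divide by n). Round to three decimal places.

2.154

Mean R_i = (0.6 − 3.8 + 2.5 + 20.7 − 18.5 − 10.4) / 6 = -1.4833%
Mean R_m = (-0.6 − 0.2 + 2.2 + 10.2 − 7.8 − 4.2) / 6 = -0.0667%
Σ(R_i − R̄_i)(R_m − R̄_m) = 404.4267  ⇒  Cov = 404.4267 / 6 = 67.4045
Σ(R_m − R̄_m)² = 187.7333  ⇒  Var(R_m) = 187.7333 / 6 = 31.2889
β = Cov / Var(R_m) = 67.4045 / 31.2889 = 2.1543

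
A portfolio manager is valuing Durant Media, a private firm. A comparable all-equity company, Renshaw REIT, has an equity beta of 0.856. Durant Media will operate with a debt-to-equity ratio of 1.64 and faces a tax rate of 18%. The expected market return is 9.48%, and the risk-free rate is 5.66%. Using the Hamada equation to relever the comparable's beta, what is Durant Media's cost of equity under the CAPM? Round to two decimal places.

β_L = β_U × [1 + (1 − t)(D/E)] = 0.856 × [1 + (1 − 0.18) × 1.64]
    = 0.856 × [1 + 0.82 × 1.64] = 0.856 × 2.3448 = 2.0071
MRP = 9.48% − 5.66% = 3.82%
E(R) = R_f + β_L × MRP = 5.66% + 2.0071 × 3.82% = 13.33%

13.33%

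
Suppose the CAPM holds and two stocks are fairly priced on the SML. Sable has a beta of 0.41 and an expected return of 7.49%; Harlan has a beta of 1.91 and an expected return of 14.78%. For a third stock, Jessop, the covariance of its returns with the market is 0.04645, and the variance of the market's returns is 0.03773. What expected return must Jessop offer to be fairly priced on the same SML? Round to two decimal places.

11.48%

MRP = (14.78% − 7.49%) / (1.91 − 0.41) = 4.8600%
R_f = 7.49% − 0.41 × 4.8600% = 5.4974%
β_Jessop = Cov / Var(R_m) = 0.04645 / 0.03773 = 1.2311
E(R_Jessop) = R_f + β × MRP = 5.4974% + 1.2311 × 4.8600% = 11.48%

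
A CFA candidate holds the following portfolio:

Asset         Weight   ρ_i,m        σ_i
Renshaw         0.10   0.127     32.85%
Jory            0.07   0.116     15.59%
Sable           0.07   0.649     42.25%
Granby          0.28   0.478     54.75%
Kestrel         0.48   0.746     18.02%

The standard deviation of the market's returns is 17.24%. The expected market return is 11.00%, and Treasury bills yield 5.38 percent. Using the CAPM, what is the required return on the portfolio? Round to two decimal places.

10.68%

β_Renshaw = 0.127 × 32.85% / 17.24% = 0.2420
β_Jory = 0.116 × 15.59% / 17.24% = 0.1049
β_Sable = 0.649 × 42.25% / 17.24% = 1.5905
β_Granby = 0.478 × 54.75% / 17.24% = 1.5180
β_Kestrel = 0.746 × 18.02% / 17.24% = 0.7798
β_P = Σ w_i β_i = 0.10×0.2420 + 0.07×0.1049 + 0.07×1.5905 + 0.28×1.5180 + 0.48×0.7798 = 0.9422
MRP = 11.00% − 5.38% = 5.62%
E(R_P) = R_f + β_P × MRP = 5.38% + 0.9422 × 5.62% = 10.68%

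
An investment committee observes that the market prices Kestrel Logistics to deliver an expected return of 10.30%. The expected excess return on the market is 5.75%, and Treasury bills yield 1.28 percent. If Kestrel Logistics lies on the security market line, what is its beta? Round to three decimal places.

β = (E(R) − R_f) / MRP = (10.30% − 1.28%) / 5.75% = 9.02% / 5.75% = 1.569

1.569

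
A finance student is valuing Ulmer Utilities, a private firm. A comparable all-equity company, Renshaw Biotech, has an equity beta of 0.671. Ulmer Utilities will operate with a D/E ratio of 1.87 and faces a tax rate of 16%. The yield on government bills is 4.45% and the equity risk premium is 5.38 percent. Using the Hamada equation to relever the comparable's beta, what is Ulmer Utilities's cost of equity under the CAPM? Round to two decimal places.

13.73%

β_L = β_U × [1 + (1 − t)(D/E)] = 0.671 × [1 + (1 − 0.16) × 1.87]
    = 0.671 × [1 + 0.84 × 1.87] = 0.671 × 2.5708 = 1.7250
E(R) = R_f + β_L × MRP = 4.45% + 1.7250 × 5.38% = 13.73%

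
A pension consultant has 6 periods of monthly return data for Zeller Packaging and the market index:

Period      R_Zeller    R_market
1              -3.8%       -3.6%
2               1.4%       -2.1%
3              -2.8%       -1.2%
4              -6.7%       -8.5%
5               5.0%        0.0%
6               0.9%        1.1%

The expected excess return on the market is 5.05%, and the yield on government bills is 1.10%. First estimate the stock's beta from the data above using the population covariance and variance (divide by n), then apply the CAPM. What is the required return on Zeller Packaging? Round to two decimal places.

Mean R_i = (-3.8 + 1.4 − 2.8 − 6.7 + 5.0 + 0.9) / 6 = -1.0000%
Mean R_m = (-3.6 − 2.1 − 1.2 − 8.5 + 0.0 + 1.1) / 6 = -2.3833%
Σ(R_i − R̄_i)(R_m − R̄_m) = 57.7400  ⇒  Cov = 57.7400 / 6 = 9.6233
Σ(R_m − R̄_m)² = 58.1883  ⇒  Var(R_m) = 58.1883 / 6 = 9.6981
β = Cov / Var(R_m) = 9.6233 / 9.6981 = 0.9923
E(R) = R_f + β × MRP = 1.10% + 0.9923 × 5.05% = 6.11%

6.11%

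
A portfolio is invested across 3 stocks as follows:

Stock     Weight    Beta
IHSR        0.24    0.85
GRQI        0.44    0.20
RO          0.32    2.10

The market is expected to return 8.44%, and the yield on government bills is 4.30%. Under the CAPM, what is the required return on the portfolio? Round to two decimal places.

β_P = Σ w_i β_i = 0.24×0.85 + 0.44×0.20 + 0.32×2.10 = 0.9640
MRP = 8.44% − 4.30% = 4.14%
E(R_P) = R_f + β_P × MRP = 4.30% + 0.9640 × 4.14% = 8.29%

8.29%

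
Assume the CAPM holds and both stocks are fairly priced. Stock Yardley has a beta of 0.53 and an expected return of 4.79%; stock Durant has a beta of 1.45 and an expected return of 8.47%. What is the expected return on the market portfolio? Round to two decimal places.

6.67%

Both satisfy E(R) = R_f + β·MRP, so the slope of the SML is
MRP = (8.47% − 4.79%) / (1.45 − 0.53) = 3.68% / 0.92 = 4.0000%
R_f = E(R_Yardley) − β_Yardley·MRP = 4.79% − 0.53 × 4.0000% = 2.6700%
E(R_m) = R_f + MRP = 2.6700% + 4.0000% = 6.67%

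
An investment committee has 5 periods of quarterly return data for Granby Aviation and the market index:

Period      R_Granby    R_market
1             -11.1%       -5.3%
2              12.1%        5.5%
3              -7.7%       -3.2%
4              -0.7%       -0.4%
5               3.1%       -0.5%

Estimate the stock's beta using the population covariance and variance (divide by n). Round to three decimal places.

Mean R_i = (-11.1 + 12.1 − 7.7 − 0.7 + 3.1) / 5 = -0.8600%
Mean R_m = (-5.3 + 5.5 − 3.2 − 0.4 − 0.5) / 5 = -0.7800%
Σ(R_i − R̄_i)(R_m − R̄_m) = 145.3960  ⇒  Cov = 145.3960 / 5 = 29.0792
Σ(R_m − R̄_m)² = 65.9480  ⇒  Var(R_m) = 65.9480 / 5 = 13.1896
β = Cov / Var(R_m) = 29.0792 / 13.1896 = 2.2047

2.205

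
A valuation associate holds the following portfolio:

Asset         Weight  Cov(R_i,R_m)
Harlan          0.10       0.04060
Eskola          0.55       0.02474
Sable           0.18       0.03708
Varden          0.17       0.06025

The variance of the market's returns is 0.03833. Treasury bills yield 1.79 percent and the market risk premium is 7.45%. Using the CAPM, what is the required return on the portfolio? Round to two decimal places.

β_Harlan = 0.04060 / 0.03833 = 1.0592
β_Eskola = 0.02474 / 0.03833 = 0.6454
β_Sable = 0.03708 / 0.03833 = 0.9674
β_Varden = 0.06025 / 0.03833 = 1.5719
β_P = Σ w_i β_i = 0.10×1.0592 + 0.55×0.6454 + 0.18×0.9674 + 0.17×1.5719 = 0.9022
E(R_P) = R_f + β_P × MRP = 1.79% + 0.9022 × 7.45% = 8.51%

8.51%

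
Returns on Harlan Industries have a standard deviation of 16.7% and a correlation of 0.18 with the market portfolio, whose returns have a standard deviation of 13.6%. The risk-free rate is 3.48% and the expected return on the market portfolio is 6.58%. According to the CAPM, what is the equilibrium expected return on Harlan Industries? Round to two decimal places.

β = ρ × σ_i / σ_m = 0.18 × 16.7% / 13.6% = 0.2210
MRP = 6.58% − 3.48% = 3.10%
E(R) = 3.48% + 0.2210 × 3.10% = 4.17%

4.17%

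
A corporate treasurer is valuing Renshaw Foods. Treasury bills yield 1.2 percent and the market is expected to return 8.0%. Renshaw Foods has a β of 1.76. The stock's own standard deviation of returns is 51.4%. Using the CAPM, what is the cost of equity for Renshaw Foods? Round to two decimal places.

Market risk premium = E(R_m) − R_f = 8.0% − 1.2% = 6.80%
E(R) = R_f + β × MRP = 1.2% + 1.76 × 6.8% = 13.17%

13.17%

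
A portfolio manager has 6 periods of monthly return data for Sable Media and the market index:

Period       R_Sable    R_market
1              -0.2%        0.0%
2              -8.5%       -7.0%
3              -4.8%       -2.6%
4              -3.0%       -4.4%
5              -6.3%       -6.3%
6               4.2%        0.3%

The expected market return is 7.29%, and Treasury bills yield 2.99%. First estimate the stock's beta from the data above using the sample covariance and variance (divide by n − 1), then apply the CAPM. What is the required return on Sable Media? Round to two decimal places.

8.71%

Mean R_i = (-0.2 − 8.5 − 4.8 − 3.0 − 6.3 + 4.2) / 6 = -3.1000%
Mean R_m = (0.0 − 7.0 − 2.6 − 4.4 − 6.3 + 0.3) / 6 = -3.3333%
Σ(R_i − R̄_i)(R_m − R̄_m) = 64.1300  ⇒  Cov = 64.1300 / 5 = 12.8260
Σ(R_m − R̄_m)² = 48.2333  ⇒  Var(R_m) = 48.2333 / 5 = 9.6467
β = Cov / Var(R_m) = 12.8260 / 9.6467 = 1.3296
MRP = 7.29% − 2.99% = 4.30%
E(R) = R_f + β × MRP = 2.99% + 1.3296 × 4.30% = 8.71%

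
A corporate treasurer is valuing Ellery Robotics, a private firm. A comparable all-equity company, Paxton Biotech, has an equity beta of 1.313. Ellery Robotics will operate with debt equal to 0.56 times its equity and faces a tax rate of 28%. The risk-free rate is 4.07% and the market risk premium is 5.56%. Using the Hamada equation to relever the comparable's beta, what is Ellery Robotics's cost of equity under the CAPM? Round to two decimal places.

14.31%

β_L = β_U × [1 + (1 − t)(D/E)] = 1.313 × [1 + (1 − 0.28) × 0.56]
    = 1.313 × [1 + 0.72 × 0.56] = 1.313 × 1.4032 = 1.8424
E(R) = R_f + β_L × MRP = 4.07% + 1.8424 × 5.56% = 14.31%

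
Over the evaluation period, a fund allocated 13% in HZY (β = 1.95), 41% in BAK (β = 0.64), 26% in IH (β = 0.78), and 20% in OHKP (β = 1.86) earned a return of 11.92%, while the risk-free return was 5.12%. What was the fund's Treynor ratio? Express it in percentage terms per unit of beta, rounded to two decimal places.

β_P = 0.13×1.95 + 0.41×0.64 + 0.26×0.78 + 0.20×1.86 = 1.0907
Treynor = (R_P − R_f) / β_P = (11.92% − 5.12%) / 1.0907 = 6.80% / 1.0907 = 6.23%

6.23%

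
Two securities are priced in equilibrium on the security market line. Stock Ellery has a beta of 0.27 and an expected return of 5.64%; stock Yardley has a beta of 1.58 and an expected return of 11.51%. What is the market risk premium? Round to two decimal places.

Both satisfy E(R) = R_f + β·MRP, so the slope of the SML is
MRP = (11.51% − 5.64%) / (1.58 − 0.27) = 5.87% / 1.31 = 4.4809%

4.48%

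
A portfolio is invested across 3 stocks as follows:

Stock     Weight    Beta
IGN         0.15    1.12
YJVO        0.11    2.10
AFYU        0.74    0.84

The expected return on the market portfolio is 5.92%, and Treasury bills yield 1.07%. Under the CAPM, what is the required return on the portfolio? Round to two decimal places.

β_P = Σ w_i β_i = 0.15×1.12 + 0.11×2.10 + 0.74×0.84 = 1.0206
MRP = 5.92% − 1.07% = 4.85%
E(R_P) = R_f + β_P × MRP = 1.07% + 1.0206 × 4.85% = 6.02%

6.02%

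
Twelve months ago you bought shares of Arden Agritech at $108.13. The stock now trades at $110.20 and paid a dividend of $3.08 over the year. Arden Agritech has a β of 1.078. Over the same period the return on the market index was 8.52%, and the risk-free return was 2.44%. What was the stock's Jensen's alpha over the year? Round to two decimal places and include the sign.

-4.23%

Realised HPR = (P1 + D1 − P0) / P0 = (110.20 + 3.08 − 108.13) / 108.13 = 5.15 / 108.13 = 4.7628%
MRP = 8.52% − 2.44% = 6.08%
CAPM required = R_f + β·MRP = 2.44% + 1.078 × 6.08% = 8.99424%
α = realised − required = 4.7628% − 8.99424% = -4.23%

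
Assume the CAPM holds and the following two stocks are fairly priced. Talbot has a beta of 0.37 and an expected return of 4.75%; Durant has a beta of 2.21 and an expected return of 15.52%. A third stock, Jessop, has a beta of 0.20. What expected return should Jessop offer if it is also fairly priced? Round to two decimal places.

3.75%

MRP (SML slope) = (15.52% − 4.75%) / (2.21 − 0.37) = 10.77% / 1.84 = 5.8533%
R_f (intercept) = 4.75% − 0.37 × 5.8533% = 2.5843%
E(R_Jessop) = R_f + β × MRP = 2.5843% + 0.20 × 5.8533% = 3.75%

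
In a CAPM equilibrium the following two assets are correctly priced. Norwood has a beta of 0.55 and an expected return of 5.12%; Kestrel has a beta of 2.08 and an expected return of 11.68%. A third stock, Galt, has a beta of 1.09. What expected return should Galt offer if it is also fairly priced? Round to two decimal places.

7.44%

MRP (SML slope) = (11.68% − 5.12%) / (2.08 − 0.55) = 6.56% / 1.53 = 4.2876%
R_f (intercept) = 5.12% − 0.55 × 4.2876% = 2.7618%
E(R_Galt) = R_f + β × MRP = 2.7618% + 1.09 × 4.2876% = 7.44%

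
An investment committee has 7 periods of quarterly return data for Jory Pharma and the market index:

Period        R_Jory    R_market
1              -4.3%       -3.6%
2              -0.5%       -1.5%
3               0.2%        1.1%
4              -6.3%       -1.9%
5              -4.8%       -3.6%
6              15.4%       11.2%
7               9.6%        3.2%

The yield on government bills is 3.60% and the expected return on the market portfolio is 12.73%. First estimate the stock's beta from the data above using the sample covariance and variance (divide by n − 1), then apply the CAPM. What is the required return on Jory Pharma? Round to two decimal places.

Mean R_i = (-4.3 − 0.5 + 0.2 − 6.3 − 4.8 + 15.4 + 9.6) / 7 = 1.3286%
Mean R_m = (-3.6 − 1.5 + 1.1 − 1.9 − 3.6 + 11.2 + 3.2) / 7 = 0.7000%
Σ(R_i − R̄_i)(R_m − R̄_m) = 242.3900  ⇒  Cov = 242.3900 / 6 = 40.3983
Σ(R_m − R̄_m)² = 165.2400  ⇒  Var(R_m) = 165.2400 / 6 = 27.5400
β = Cov / Var(R_m) = 40.3983 / 27.5400 = 1.4669
MRP = 12.73% − 3.60% = 9.13%
E(R) = R_f + β × MRP = 3.60% + 1.4669 × 9.13% = 16.99%

16.99%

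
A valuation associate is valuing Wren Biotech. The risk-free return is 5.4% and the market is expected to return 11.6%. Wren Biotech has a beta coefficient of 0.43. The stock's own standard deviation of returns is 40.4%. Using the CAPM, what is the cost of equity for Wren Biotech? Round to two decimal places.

8.07%

Market risk premium = E(R_m) − R_f = 11.6% − 5.4% = 6.20%
E(R) = R_f + β × MRP = 5.4% + 0.43 × 6.2% = 8.07%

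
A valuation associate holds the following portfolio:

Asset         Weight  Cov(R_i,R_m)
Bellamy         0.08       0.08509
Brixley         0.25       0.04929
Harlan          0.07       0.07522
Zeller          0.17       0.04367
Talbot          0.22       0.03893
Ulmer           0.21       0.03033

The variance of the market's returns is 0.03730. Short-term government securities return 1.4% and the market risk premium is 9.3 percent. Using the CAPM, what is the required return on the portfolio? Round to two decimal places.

β_Bellamy = 0.08509 / 0.03730 = 2.2812
β_Brixley = 0.04929 / 0.03730 = 1.3214
β_Harlan = 0.07522 / 0.03730 = 2.0166
β_Zeller = 0.04367 / 0.03730 = 1.1708
β_Talbot = 0.03893 / 0.03730 = 1.0437
β_Ulmer = 0.03033 / 0.03730 = 0.8131
β_P = Σ w_i β_i = 0.08×2.2812 + 0.25×1.3214 + 0.07×2.0166 + 0.17×1.1708 + 0.22×1.0437 + 0.21×0.8131 = 1.2534
E(R_P) = R_f + β_P × MRP = 1.4% + 1.2534 × 9.3% = 13.06%

13.06%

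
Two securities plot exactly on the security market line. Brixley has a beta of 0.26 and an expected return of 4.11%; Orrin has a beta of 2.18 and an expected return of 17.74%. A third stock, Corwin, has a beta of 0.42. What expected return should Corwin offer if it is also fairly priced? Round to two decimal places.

5.25%

MRP (SML slope) = (17.74% − 4.11%) / (2.18 − 0.26) = 13.63% / 1.92 = 7.0990%
R_f (intercept) = 4.11% − 0.26 × 7.0990% = 2.2643%
E(R_Corwin) = R_f + β × MRP = 2.2643% + 0.42 × 7.0990% = 5.25%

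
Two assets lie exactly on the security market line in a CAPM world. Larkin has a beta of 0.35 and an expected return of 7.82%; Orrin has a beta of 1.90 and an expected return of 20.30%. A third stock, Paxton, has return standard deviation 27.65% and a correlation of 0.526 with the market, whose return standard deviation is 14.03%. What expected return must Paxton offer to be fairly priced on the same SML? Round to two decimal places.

13.35%

MRP = (20.30% − 7.82%) / (1.90 − 0.35) = 8.0516%
R_f = 7.82% − 0.35 × 8.0516% = 5.0019%
β_Paxton = ρ·σ_i/σ_m = 0.526 × 27.65 / 14.03 = 1.0366
E(R_Paxton) = R_f + β × MRP = 5.0019% + 1.0366 × 8.0516% = 13.35%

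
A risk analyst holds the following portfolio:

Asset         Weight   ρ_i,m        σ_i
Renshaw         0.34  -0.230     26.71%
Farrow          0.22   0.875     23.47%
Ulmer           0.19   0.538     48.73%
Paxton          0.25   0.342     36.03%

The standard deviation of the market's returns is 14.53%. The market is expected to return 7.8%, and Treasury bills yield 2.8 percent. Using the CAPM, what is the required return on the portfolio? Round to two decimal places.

6.41%

β_Renshaw = -0.230 × 26.71% / 14.53% = -0.4228
β_Farrow = 0.875 × 23.47% / 14.53% = 1.4134
β_Ulmer = 0.538 × 48.73% / 14.53% = 1.8043
β_Paxton = 0.342 × 36.03% / 14.53% = 0.8481
β_P = Σ w_i β_i = 0.34×-0.4228 + 0.22×1.4134 + 0.19×1.8043 + 0.25×0.8481 = 0.7220
MRP = 7.8% − 2.8% = 5.00%
E(R_P) = R_f + β_P × MRP = 2.8% + 0.7220 × 5.0% = 6.41%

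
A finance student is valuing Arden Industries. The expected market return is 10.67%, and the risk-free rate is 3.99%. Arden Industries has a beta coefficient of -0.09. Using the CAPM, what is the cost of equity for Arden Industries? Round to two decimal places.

Market risk premium = E(R_m) − R_f = 10.67% − 3.99% = 6.68%
E(R) = R_f + β × MRP = 3.99% + -0.09 × 6.68% = 3.39%

3.39%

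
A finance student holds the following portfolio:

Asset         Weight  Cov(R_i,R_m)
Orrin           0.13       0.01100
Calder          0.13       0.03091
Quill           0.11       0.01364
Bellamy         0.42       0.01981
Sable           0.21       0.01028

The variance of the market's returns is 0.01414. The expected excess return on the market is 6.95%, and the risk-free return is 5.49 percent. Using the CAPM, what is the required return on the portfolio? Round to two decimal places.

14.06%

β_Orrin = 0.01100 / 0.01414 = 0.7779
β_Calder = 0.03091 / 0.01414 = 2.1860
β_Quill = 0.01364 / 0.01414 = 0.9646
β_Bellamy = 0.01981 / 0.01414 = 1.4010
β_Sable = 0.01028 / 0.01414 = 0.7270
β_P = Σ w_i β_i = 0.13×0.7779 + 0.13×2.1860 + 0.11×0.9646 + 0.42×1.4010 + 0.21×0.7270 = 1.2325
E(R_P) = R_f + β_P × MRP = 5.49% + 1.2325 × 6.95% = 14.06%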